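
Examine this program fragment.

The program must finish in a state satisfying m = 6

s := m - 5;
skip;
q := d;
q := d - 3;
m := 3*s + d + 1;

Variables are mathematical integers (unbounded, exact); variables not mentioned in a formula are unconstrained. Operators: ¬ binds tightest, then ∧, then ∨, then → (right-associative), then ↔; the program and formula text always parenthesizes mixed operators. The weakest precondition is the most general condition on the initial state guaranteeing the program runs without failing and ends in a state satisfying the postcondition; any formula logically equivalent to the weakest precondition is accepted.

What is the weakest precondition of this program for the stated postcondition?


Working backward. After the program, m = 6 must hold.
Before m := 3*s + d + 1: d + 3*s = 5
Before q := d - 3: d + 3*s = 5
Before q := d: d + 3*s = 5
Before skip: d + 3*s = 5
Before s := m - 5: d + 3*m = 20
Answer: WP = d + 3*m = 20


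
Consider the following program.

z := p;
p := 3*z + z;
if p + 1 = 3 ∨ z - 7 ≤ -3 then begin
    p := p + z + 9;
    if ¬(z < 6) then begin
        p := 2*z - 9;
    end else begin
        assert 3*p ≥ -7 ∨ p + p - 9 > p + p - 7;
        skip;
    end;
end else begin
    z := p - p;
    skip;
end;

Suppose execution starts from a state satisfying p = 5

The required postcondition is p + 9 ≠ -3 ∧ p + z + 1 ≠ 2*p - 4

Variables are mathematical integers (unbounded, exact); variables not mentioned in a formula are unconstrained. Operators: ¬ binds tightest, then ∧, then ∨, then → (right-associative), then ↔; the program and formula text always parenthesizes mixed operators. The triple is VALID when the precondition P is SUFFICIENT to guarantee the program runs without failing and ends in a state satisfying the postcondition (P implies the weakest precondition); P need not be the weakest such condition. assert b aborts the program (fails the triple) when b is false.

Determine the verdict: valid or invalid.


Working backward. After the program, the postcondition p + 9 ≠ -3 ∧ p + z + 1 ≠ 2*p - 4 must hold; in canonical form it is p ≠ -12 ∧ z ≠ p - 5.
Then branch requires ((¬(z < 6)) → (2*z ≠ -3 ∧ z ≠ 14)) ∧ (z < 6 → (3*p + 3*z ≥ -34 ∧ p + z ≠ -21 ∧ p ≠ -4)); else branch requires p ≠ -12 ∧ p ≠ 5.
Before the if: ((p = 2 ∨ z ≤ 4) → (((¬(z < 6)) → (2*z ≠ -3 ∧ z ≠ 14)) ∧ (z < 6 → (3*p + 3*z ≥ -34 ∧ p + z ≠ -21 ∧ p ≠ -4)))) ∧ ((¬(p = 2 ∨ z ≤ 4)) → (p ≠ -12 ∧ p ≠ 5))
Before p := 3*z + z: ((4*z = 2 ∨ z ≤ 4) → (((¬(z < 6)) → (2*z ≠ -3 ∧ z ≠ 14)) ∧ (z < 6 → (15*z ≥ -34 ∧ 5*z ≠ -21 ∧ 4*z ≠ -4)))) ∧ ((¬(4*z = 2 ∨ z ≤ 4)) → (4*z ≠ -12 ∧ 4*z ≠ 5))
Before z := p: ((4*p = 2 ∨ p ≤ 4) → (((¬(p < 6)) → (2*p ≠ -3 ∧ p ≠ 14)) ∧ (p < 6 → (15*p ≥ -34 ∧ 5*p ≠ -21 ∧ 4*p ≠ -4)))) ∧ ((¬(4*p = 2 ∨ p ≤ 4)) → (4*p ≠ -12 ∧ 4*p ≠ 5))
The weakest precondition is ((4*p = 2 ∨ p ≤ 4) → (((¬(p < 6)) → (2*p ≠ -3 ∧ p ≠ 14)) ∧ (p < 6 → (15*p ≥ -34 ∧ 5*p ≠ -21 ∧ 4*p ≠ -4)))) ∧ ((¬(4*p = 2 ∨ p ≤ 4)) → (4*p ≠ -12 ∧ 4*p ≠ 5)).
Check whether p = 5 implies it.
Every state satisfying the precondition satisfies the weakest precondition: the implication holds.
Answer: valid


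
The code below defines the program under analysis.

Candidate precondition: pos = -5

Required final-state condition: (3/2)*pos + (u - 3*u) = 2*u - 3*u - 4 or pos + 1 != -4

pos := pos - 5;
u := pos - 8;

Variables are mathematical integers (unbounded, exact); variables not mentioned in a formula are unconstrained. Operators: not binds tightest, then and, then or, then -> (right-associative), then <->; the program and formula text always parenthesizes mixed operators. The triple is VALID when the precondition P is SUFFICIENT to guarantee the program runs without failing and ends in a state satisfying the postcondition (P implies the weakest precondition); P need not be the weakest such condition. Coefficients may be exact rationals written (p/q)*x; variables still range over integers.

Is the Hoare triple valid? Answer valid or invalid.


Working backward. After the program, the postcondition (3/2)*pos + (u - 3*u) = 2*u - 3*u - 4 or pos + 1 != -4 must hold; in canonical form it is (3/2)*pos = u - 4 or pos != -5.
Before u := pos - 8: (1/2)*pos = -12 or pos != -5
Before pos := pos - 5: (1/2)*pos = -19/2 or pos != 0
The weakest precondition is (1/2)*pos = -19/2 or pos != 0.
Check whether pos = -5 implies it.
Every state satisfying the precondition satisfies the weakest precondition: the implication holds.
Answer: valid


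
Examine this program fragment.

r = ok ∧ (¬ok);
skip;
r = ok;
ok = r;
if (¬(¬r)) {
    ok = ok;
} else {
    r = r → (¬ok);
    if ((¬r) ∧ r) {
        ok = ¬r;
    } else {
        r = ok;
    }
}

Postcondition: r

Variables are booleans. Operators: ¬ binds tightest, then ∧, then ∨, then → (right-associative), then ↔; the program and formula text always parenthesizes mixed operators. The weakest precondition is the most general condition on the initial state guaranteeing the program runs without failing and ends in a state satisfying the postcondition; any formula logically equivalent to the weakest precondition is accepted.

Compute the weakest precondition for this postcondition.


Working backward. After the program, r must hold.
Then branch requires r; else branch requires ok.
Before the if: (¬r) → ok
Before ok := r: (¬r) → r
Before r := ok: (¬ok) → ok
Before skip: (¬ok) → ok
Before r := ok ∧ (¬ok): (¬ok) → ok
Answer: WP = (¬ok) → ok


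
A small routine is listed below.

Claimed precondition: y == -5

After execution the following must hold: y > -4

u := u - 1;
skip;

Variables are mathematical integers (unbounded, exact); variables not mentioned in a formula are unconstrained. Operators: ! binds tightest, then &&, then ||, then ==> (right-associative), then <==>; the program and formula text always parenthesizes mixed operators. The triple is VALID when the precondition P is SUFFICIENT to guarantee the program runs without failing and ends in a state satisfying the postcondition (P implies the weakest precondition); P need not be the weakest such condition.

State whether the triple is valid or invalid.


Working backward. After the program, y > -4 must hold.
Before skip: y > -4
Before u := u - 1: y > -4
The weakest precondition is y > -4.
Check whether y == -5 implies it.
Countermodel: at the initial state y = -5, the precondition holds but the weakest precondition fails.
Answer: invalid


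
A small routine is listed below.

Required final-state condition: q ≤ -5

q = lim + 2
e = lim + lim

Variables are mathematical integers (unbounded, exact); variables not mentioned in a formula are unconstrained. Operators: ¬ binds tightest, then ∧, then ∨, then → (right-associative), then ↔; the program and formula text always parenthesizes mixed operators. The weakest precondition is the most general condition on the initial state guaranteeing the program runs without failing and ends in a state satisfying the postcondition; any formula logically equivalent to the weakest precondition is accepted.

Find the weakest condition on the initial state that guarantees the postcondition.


Working backward. After the program, q ≤ -5 must hold.
Before e := lim + lim: q ≤ -5
Before q := lim + 2: lim ≤ -7
Answer: WP = lim ≤ -7


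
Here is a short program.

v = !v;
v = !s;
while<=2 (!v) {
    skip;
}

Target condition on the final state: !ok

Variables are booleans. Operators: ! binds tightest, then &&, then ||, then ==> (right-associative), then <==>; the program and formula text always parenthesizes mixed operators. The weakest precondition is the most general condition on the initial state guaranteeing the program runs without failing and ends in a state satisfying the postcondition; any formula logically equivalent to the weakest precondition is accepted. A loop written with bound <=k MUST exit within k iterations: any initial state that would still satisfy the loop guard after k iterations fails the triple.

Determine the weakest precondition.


Working backward. After the program, !ok must hold.
Before the loop (bound <=2), unroll the exhaustion recursion (WP_0 = exit-now case; WP_j = one more guarded iteration, up to j = 2):
  WP_0: v && (!ok)
  WP_1: ((!v) ==> (v && (!ok))) && (v ==> (!ok))
  WP_2: ((!v) ==> (((!v) ==> (v && (!ok))) && (v ==> (!ok)))) && (v ==> (!ok))
So before the loop: ((!v) ==> (((!v) ==> (v && (!ok))) && (v ==> (!ok)))) && (v ==> (!ok))
Before v := !s: (s ==> ((s ==> ((!s) && (!ok))) && ((!s) ==> (!ok)))) && ((!s) ==> (!ok))
Before v := !v: (s ==> ((s ==> ((!s) && (!ok))) && ((!s) ==> (!ok)))) && ((!s) ==> (!ok))
Answer: WP = (s ==> ((s ==> ((!s) && (!ok))) && ((!s) ==> (!ok)))) && ((!s) ==> (!ok))


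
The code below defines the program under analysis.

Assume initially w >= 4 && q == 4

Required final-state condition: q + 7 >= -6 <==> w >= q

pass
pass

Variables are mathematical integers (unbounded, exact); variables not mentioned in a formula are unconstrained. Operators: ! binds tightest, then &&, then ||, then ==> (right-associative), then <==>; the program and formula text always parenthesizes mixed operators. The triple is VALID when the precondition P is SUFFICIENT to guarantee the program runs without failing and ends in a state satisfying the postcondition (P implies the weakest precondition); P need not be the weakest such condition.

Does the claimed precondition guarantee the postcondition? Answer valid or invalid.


Working backward. After the program, the postcondition q + 7 >= -6 <==> w >= q must hold; in canonical form it is q >= -13 <==> w >= q.
Before skip: q >= -13 <==> w >= q
Before skip: q >= -13 <==> w >= q
The weakest precondition is q >= -13 <==> w >= q.
Check whether w >= 4 && q == 4 implies it.
Every state satisfying the precondition satisfies the weakest precondition: the implication holds.
Answer: valid


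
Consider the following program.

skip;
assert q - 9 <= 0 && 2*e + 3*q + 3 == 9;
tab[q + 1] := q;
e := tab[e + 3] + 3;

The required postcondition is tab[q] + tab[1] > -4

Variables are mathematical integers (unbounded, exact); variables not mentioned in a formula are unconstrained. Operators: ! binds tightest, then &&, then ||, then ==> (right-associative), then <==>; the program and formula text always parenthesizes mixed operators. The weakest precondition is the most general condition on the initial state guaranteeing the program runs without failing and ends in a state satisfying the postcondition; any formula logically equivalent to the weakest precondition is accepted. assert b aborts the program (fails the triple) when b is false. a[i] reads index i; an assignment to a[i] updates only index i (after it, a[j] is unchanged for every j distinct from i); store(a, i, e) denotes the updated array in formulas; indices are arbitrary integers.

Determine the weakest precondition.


Working backward. After the program, the postcondition tab[q] + tab[1] > -4 must hold; in canonical form it is tab[1] + tab[q] > -4.
Before e := tab[e + 3] + 3: tab[1] + tab[q] > -4
Before tab[q + 1] := q: store(tab, q + 1, q)[1] + store(tab, q + 1, q)[q] > -4
Before assert q - 9 <= 0 && 2*e + 3*q + 3 == 9: q <= 9 && 2*e + 3*q == 6 && store(tab, q + 1, q)[1] + store(tab, q + 1, q)[q] > -4
Before skip: q <= 9 && 2*e + 3*q == 6 && store(tab, q + 1, q)[1] + store(tab, q + 1, q)[q] > -4
Answer: WP = q <= 9 && 2*e + 3*q == 6 && store(tab, q + 1, q)[1] + store(tab, q + 1, q)[q] > -4


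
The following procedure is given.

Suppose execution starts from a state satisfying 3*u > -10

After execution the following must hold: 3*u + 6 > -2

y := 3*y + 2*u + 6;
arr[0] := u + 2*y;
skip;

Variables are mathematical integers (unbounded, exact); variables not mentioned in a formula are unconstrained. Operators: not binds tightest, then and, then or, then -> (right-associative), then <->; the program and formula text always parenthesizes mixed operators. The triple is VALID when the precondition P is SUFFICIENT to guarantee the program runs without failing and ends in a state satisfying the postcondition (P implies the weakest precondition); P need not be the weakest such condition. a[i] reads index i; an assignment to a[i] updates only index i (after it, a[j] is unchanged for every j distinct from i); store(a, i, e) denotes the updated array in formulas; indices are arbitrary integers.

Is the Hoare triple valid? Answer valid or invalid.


Working backward. After the program, the postcondition 3*u + 6 > -2 must hold; in canonical form it is 3*u > -8.
Before skip: 3*u > -8
Before arr[0] := u + 2*y: 3*u > -8
Before y := 3*y + 2*u + 6: 3*u > -8
The weakest precondition is 3*u > -8.
Check whether 3*u > -10 implies it.
Countermodel: at the initial state u = -3, the precondition holds but the weakest precondition fails.
Answer: invalid


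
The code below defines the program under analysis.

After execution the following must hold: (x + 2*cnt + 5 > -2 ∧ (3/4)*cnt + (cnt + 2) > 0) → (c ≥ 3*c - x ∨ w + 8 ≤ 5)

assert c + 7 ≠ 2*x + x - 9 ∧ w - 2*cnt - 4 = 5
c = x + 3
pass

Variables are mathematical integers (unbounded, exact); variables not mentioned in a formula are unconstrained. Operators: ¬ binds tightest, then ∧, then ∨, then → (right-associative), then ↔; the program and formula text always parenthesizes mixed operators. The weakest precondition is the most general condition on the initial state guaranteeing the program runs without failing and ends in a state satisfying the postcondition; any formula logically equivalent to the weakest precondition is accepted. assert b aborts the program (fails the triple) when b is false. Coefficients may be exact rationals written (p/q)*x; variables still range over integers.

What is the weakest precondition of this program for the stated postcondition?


Working backward. After the program, the postcondition (x + 2*cnt + 5 > -2 ∧ (3/4)*cnt + (cnt + 2) > 0) → (c ≥ 3*c - x ∨ w + 8 ≤ 5) must hold; in canonical form it is (2*cnt + x > -7 ∧ (7/4)*cnt > -2) → (x ≥ 2*c ∨ w ≤ -3).
Before skip: (2*cnt + x > -7 ∧ (7/4)*cnt > -2) → (x ≥ 2*c ∨ w ≤ -3)
Before c := x + 3: (2*cnt + x > -7 ∧ (7/4)*cnt > -2) → (x ≤ -6 ∨ w ≤ -3)
Before assert c + 7 ≠ 2*x + x - 9 ∧ w - 2*cnt - 4 = 5: c ≠ 3*x - 16 ∧ w = 2*cnt + 9 ∧ ((2*cnt + x > -7 ∧ (7/4)*cnt > -2) → (x ≤ -6 ∨ w ≤ -3))
Answer: WP = c ≠ 3*x - 16 ∧ w = 2*cnt + 9 ∧ ((2*cnt + x > -7 ∧ (7/4)*cnt > -2) → (x ≤ -6 ∨ w ≤ -3))


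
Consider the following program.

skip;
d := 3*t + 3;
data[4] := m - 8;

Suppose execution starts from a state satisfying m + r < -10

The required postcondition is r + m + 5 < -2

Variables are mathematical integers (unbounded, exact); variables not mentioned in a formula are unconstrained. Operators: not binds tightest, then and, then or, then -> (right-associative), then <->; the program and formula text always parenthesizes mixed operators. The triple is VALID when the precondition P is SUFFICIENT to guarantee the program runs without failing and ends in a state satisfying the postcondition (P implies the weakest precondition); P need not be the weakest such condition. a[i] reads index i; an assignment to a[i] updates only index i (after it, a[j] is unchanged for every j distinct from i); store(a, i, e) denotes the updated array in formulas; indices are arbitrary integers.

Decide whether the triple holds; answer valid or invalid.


Working backward. After the program, the postcondition r + m + 5 < -2 must hold; in canonical form it is m + r < -7.
Before data[4] := m - 8: m + r < -7
Before d := 3*t + 3: m + r < -7
Before skip: m + r < -7
The weakest precondition is m + r < -7.
Check whether m + r < -10 implies it.
Every state satisfying the precondition satisfies the weakest precondition: the implication holds.
Answer: valid


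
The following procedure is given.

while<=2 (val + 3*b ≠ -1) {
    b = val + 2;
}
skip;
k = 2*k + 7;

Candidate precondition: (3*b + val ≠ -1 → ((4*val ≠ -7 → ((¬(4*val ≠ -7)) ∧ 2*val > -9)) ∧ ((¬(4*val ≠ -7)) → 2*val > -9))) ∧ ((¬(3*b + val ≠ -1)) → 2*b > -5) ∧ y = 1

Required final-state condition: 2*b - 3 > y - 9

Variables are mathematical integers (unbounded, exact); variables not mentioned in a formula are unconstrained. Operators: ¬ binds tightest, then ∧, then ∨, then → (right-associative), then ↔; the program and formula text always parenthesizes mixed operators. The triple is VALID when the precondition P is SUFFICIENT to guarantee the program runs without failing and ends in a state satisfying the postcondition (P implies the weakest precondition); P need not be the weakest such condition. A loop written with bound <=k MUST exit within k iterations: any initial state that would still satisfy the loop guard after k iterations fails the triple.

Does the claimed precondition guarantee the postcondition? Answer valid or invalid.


Working backward. After the program, the postcondition 2*b - 3 > y - 9 must hold; in canonical form it is 2*b > y - 6.
Before k := 2*k + 7: 2*b > y - 6
Before skip: 2*b > y - 6
Before the loop (bound <=2), unroll the exhaustion recursion (WP_0 = exit-now case; WP_j = one more guarded iteration, up to j = 2):
  WP_0: (¬(3*b + val ≠ -1)) ∧ 2*b > y - 6
  WP_1: (3*b + val ≠ -1 → ((¬(4*val ≠ -7)) ∧ 2*val > y - 10)) ∧ ((¬(3*b + val ≠ -1)) → 2*b > y - 6)
  WP_2: (3*b + val ≠ -1 → ((4*val ≠ -7 → ((¬(4*val ≠ -7)) ∧ 2*val > y - 10)) ∧ ((¬(4*val ≠ -7)) → 2*val > y - 10))) ∧ ((¬(3*b + val ≠ -1)) → 2*b > y - 6)
So before the loop: (3*b + val ≠ -1 → ((4*val ≠ -7 → ((¬(4*val ≠ -7)) ∧ 2*val > y - 10)) ∧ ((¬(4*val ≠ -7)) → 2*val > y - 10))) ∧ ((¬(3*b + val ≠ -1)) → 2*b > y - 6)
The weakest precondition is (3*b + val ≠ -1 → ((4*val ≠ -7 → ((¬(4*val ≠ -7)) ∧ 2*val > y - 10)) ∧ ((¬(4*val ≠ -7)) → 2*val > y - 10))) ∧ ((¬(3*b + val ≠ -1)) → 2*b > y - 6).
Check whether (3*b + val ≠ -1 → ((4*val ≠ -7 → ((¬(4*val ≠ -7)) ∧ 2*val > -9)) ∧ ((¬(4*val ≠ -7)) → 2*val > -9))) ∧ ((¬(3*b + val ≠ -1)) → 2*b > -5) ∧ y = 1 implies it.
Every state satisfying the precondition satisfies the weakest precondition: the implication holds.
Answer: valid


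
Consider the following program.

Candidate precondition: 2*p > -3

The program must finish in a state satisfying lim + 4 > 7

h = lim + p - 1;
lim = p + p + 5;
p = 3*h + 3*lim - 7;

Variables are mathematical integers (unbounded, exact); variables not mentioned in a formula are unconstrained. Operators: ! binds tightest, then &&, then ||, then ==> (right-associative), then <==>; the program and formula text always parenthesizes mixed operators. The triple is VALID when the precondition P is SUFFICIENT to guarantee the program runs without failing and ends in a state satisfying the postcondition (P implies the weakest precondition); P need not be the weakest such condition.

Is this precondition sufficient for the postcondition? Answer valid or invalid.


Working backward. After the program, the postcondition lim + 4 > 7 must hold; in canonical form it is lim > 3.
Before p := 3*h + 3*lim - 7: lim > 3
Before lim := p + p + 5: 2*p > -2
Before h := lim + p - 1: 2*p > -2
The weakest precondition is 2*p > -2.
Check whether 2*p > -3 implies it.
Countermodel: at the initial state p = -1, the precondition holds but the weakest precondition fails.
Answer: invalid


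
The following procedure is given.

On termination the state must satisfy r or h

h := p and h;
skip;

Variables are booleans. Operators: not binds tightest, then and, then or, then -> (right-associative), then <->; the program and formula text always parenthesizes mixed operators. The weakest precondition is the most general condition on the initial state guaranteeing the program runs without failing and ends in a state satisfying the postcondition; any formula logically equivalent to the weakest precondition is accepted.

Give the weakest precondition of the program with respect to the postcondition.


Working backward. After the program, r or h must hold.
Before skip: r or h
Before h := p and h: r or (p and h)
Answer: WP = r or (p and h)


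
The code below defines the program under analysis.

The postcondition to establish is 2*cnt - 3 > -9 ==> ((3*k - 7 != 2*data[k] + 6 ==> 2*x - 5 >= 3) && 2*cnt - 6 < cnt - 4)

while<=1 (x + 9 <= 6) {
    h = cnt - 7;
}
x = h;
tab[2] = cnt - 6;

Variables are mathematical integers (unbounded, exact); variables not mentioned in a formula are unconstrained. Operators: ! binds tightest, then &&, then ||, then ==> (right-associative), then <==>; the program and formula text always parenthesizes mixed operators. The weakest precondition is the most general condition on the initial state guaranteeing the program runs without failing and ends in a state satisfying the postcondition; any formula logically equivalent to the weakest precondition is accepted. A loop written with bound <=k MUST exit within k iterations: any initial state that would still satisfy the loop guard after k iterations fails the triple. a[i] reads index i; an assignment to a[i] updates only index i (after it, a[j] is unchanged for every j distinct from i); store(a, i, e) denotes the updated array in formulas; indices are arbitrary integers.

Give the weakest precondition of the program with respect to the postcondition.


Working backward. After the program, the postcondition 2*cnt - 3 > -9 ==> ((3*k - 7 != 2*data[k] + 6 ==> 2*x - 5 >= 3) && 2*cnt - 6 < cnt - 4) must hold; in canonical form it is 2*cnt > -6 ==> ((3*k != 2*data[k] + 13 ==> 2*x >= 8) && cnt < 2).
Before tab[2] := cnt - 6: 2*cnt > -6 ==> ((3*k != 2*data[k] + 13 ==> 2*x >= 8) && cnt < 2)
Before x := h: 2*cnt > -6 ==> ((3*k != 2*data[k] + 13 ==> 2*h >= 8) && cnt < 2)
Before the loop (bound <=1), unroll the exhaustion recursion (WP_0 = exit-now case; WP_j = one more guarded iteration, up to j = 1):
  WP_0: (!(x <= -3)) && (2*cnt > -6 ==> ((3*k != 2*data[k] + 13 ==> 2*h >= 8) && cnt < 2))
  WP_1: (x <= -3 ==> ((!(x <= -3)) && (2*cnt > -6 ==> ((3*k != 2*data[k] + 13 ==> 2*cnt >= 22) && cnt < 2)))) && ((!(x <= -3)) ==> (2*cnt > -6 ==> ((3*k != 2*data[k] + 13 ==> 2*h >= 8) && cnt < 2)))
So before the loop: (x <= -3 ==> ((!(x <= -3)) && (2*cnt > -6 ==> ((3*k != 2*data[k] + 13 ==> 2*cnt >= 22) && cnt < 2)))) && ((!(x <= -3)) ==> (2*cnt > -6 ==> ((3*k != 2*data[k] + 13 ==> 2*h >= 8) && cnt < 2)))
Answer: WP = (x <= -3 ==> ((!(x <= -3)) && (2*cnt > -6 ==> ((3*k != 2*data[k] + 13 ==> 2*cnt >= 22) && cnt < 2)))) && ((!(x <= -3)) ==> (2*cnt > -6 ==> ((3*k != 2*data[k] + 13 ==> 2*h >= 8) && cnt < 2)))


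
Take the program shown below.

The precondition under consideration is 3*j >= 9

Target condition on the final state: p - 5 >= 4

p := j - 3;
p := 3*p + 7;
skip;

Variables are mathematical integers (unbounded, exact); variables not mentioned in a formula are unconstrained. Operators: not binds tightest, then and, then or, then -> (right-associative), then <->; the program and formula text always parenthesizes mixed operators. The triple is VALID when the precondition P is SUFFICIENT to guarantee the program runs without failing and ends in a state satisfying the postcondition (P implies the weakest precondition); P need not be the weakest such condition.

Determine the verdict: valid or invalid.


Working backward. After the program, the postcondition p - 5 >= 4 must hold; in canonical form it is p >= 9.
Before skip: p >= 9
Before p := 3*p + 7: 3*p >= 2
Before p := j - 3: 3*j >= 11
The weakest precondition is 3*j >= 11.
Check whether 3*j >= 9 implies it.
Countermodel: at the initial state j = 3, the precondition holds but the weakest precondition fails.
Answer: invalid


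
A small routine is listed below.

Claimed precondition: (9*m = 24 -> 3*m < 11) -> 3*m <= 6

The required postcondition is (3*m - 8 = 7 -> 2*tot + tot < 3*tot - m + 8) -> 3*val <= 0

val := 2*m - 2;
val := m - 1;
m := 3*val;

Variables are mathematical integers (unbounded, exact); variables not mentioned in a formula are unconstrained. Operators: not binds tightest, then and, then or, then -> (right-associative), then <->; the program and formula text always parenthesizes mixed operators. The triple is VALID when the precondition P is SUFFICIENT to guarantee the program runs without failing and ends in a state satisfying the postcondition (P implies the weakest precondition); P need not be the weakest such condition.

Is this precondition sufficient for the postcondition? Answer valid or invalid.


Working backward. After the program, the postcondition (3*m - 8 = 7 -> 2*tot + tot < 3*tot - m + 8) -> 3*val <= 0 must hold; in canonical form it is (3*m = 15 -> m < 8) -> 3*val <= 0.
Before m := 3*val: (9*val = 15 -> 3*val < 8) -> 3*val <= 0
Before val := m - 1: (9*m = 24 -> 3*m < 11) -> 3*m <= 3
Before val := 2*m - 2: (9*m = 24 -> 3*m < 11) -> 3*m <= 3
The weakest precondition is (9*m = 24 -> 3*m < 11) -> 3*m <= 3.
Check whether (9*m = 24 -> 3*m < 11) -> 3*m <= 6 implies it.
Countermodel: at the initial state m = 2, the precondition holds but the weakest precondition fails.
Answer: invalid


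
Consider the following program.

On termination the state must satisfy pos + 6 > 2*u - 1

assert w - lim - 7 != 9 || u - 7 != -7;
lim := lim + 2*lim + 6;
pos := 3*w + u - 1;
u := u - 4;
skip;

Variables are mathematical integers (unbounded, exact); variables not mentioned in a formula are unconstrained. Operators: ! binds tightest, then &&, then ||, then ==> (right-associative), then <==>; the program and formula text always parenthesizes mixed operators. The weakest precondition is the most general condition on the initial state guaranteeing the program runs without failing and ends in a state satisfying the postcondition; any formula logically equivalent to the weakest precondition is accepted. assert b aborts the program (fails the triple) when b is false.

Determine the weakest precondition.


Working backward. After the program, the postcondition pos + 6 > 2*u - 1 must hold; in canonical form it is pos > 2*u - 7.
Before skip: pos > 2*u - 7
Before u := u - 4: pos > 2*u - 15
Before pos := 3*w + u - 1: 3*w > u - 14
Before lim := lim + 2*lim + 6: 3*w > u - 14
Before assert w - lim - 7 != 9 || u - 7 != -7: (w != lim + 16 || u != 0) && 3*w > u - 14
Answer: WP = (w != lim + 16 || u != 0) && 3*w > u - 14


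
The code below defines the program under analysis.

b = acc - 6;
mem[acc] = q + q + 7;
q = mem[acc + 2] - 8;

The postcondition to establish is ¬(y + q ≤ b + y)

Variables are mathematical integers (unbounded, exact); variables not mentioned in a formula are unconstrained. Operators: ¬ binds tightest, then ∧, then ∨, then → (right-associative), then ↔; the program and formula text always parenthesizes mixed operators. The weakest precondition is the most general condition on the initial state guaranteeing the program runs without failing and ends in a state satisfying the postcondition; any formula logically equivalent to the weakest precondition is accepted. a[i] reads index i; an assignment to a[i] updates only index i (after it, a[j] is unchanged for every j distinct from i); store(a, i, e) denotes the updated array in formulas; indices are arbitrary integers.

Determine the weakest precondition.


Working backward. After the program, the postcondition ¬(y + q ≤ b + y) must hold; in canonical form it is ¬(q ≤ b).
Before q := mem[acc + 2] - 8: ¬(mem[acc + 2] ≤ b + 8)
Before mem[acc] := q + q + 7: ¬(store(mem, acc, 2*q + 7)[acc + 2] ≤ b + 8)
Before b := acc - 6: ¬(store(mem, acc, 2*q + 7)[acc + 2] ≤ acc + 2)
Answer: WP = ¬(store(mem, acc, 2*q + 7)[acc + 2] ≤ acc + 2)


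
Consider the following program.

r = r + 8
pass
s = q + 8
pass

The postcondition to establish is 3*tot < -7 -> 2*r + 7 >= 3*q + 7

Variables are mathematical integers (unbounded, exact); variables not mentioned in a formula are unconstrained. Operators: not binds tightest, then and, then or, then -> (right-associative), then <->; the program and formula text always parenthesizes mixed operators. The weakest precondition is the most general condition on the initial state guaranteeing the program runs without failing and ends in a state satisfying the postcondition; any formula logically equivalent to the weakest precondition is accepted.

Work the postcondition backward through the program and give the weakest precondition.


Working backward. After the program, the postcondition 3*tot < -7 -> 2*r + 7 >= 3*q + 7 must hold; in canonical form it is 3*tot < -7 -> 2*r >= 3*q.
Before skip: 3*tot < -7 -> 2*r >= 3*q
Before s := q + 8: 3*tot < -7 -> 2*r >= 3*q
Before skip: 3*tot < -7 -> 2*r >= 3*q
Before r := r + 8: 3*tot < -7 -> 2*r >= 3*q - 16
Answer: WP = 3*tot < -7 -> 2*r >= 3*q - 16


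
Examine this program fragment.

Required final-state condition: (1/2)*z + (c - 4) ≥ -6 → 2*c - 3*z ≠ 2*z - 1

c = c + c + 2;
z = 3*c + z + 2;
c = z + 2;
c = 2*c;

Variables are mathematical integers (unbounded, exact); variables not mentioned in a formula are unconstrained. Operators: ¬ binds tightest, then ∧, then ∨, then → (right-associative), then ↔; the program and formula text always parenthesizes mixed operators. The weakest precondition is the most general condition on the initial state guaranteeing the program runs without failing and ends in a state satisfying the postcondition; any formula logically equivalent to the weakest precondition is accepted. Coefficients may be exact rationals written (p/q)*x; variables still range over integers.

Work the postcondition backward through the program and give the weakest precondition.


Working backward. After the program, the postcondition (1/2)*z + (c - 4) ≥ -6 → 2*c - 3*z ≠ 2*z - 1 must hold; in canonical form it is c + (1/2)*z ≥ -2 → 2*c ≠ 5*z - 1.
Before c := 2*c: 2*c + (1/2)*z ≥ -2 → 4*c ≠ 5*z - 1
Before c := z + 2: (5/2)*z ≥ -6 → z ≠ 9
Before z := 3*c + z + 2: (15/2)*c + (5/2)*z ≥ -11 → 3*c + z ≠ 7
Before c := c + c + 2: 15*c + (5/2)*z ≥ -26 → 6*c + z ≠ 1
Answer: WP = 15*c + (5/2)*z ≥ -26 → 6*c + z ≠ 1


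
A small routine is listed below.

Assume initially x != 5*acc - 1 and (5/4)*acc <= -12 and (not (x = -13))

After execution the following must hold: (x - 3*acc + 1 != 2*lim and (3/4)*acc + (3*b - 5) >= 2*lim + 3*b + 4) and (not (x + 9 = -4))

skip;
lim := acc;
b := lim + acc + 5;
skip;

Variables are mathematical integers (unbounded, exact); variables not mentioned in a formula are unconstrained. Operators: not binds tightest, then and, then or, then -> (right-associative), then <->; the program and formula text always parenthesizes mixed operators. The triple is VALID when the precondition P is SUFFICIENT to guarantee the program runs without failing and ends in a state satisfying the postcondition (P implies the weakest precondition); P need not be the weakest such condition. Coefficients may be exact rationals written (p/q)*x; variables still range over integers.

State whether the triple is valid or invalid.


Working backward. After the program, the postcondition (x - 3*acc + 1 != 2*lim and (3/4)*acc + (3*b - 5) >= 2*lim + 3*b + 4) and (not (x + 9 = -4)) must hold; in canonical form it is x != 3*acc + 2*lim - 1 and (3/4)*acc >= 2*lim + 9 and (not (x = -13)).
Before skip: x != 3*acc + 2*lim - 1 and (3/4)*acc >= 2*lim + 9 and (not (x = -13))
Before b := lim + acc + 5: x != 3*acc + 2*lim - 1 and (3/4)*acc >= 2*lim + 9 and (not (x = -13))
Before lim := acc: x != 5*acc - 1 and (5/4)*acc <= -9 and (not (x = -13))
Before skip: x != 5*acc - 1 and (5/4)*acc <= -9 and (not (x = -13))
The weakest precondition is x != 5*acc - 1 and (5/4)*acc <= -9 and (not (x = -13)).
Check whether x != 5*acc - 1 and (5/4)*acc <= -12 and (not (x = -13)) implies it.
Every state satisfying the precondition satisfies the weakest precondition: the implication holds.
Answer: valid


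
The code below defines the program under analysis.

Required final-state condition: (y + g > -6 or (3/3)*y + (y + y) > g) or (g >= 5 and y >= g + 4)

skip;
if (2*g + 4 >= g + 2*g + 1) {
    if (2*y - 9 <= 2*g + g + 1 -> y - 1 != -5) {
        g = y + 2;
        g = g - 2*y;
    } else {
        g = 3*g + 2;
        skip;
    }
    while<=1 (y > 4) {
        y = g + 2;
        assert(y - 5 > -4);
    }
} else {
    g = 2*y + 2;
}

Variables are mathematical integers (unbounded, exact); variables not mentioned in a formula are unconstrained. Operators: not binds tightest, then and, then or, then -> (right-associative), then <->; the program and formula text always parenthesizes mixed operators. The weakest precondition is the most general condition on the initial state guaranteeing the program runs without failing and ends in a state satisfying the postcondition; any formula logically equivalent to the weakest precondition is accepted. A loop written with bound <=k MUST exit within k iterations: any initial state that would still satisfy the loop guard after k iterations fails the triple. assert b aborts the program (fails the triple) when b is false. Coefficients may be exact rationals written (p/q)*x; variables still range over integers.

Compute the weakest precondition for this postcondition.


Working backward. After the program, the postcondition (y + g > -6 or (3/3)*y + (y + y) > g) or (g >= 5 and y >= g + 4) must hold; in canonical form it is g + y > -6 or 3*y > g or (g >= 5 and y >= g + 4).
Then branch requires ((2*y <= 3*g + 10 -> y != -4) -> (y > 4 -> (y < 3 and (not (y < 0)) and (2*y < 12 or 2*y < 10)))) and ((not (2*y <= 3*g + 10 -> y != -4)) -> ((y > 4 -> (3*g > -3 and (not (3*g > 0)) and (6*g > -12 or 6*g > -10))) and ((not (y > 4)) -> (3*g + y > -8 or 3*y > 3*g + 2 or (3*g >= 3 and y >= 3*g + 6))))); else branch requires 3*y > -8 or y > 2 or (2*y >= 3 and y <= -6).
Before the if: (g <= 3 -> (((2*y <= 3*g + 10 -> y != -4) -> (y > 4 -> (y < 3 and (not (y < 0)) and (2*y < 12 or 2*y < 10)))) and ((not (2*y <= 3*g + 10 -> y != -4)) -> ((y > 4 -> (3*g > -3 and (not (3*g > 0)) and (6*g > -12 or 6*g > -10))) and ((not (y > 4)) -> (3*g + y > -8 or 3*y > 3*g + 2 or (3*g >= 3 and y >= 3*g + 6))))))) and ((not (g <= 3)) -> (3*y > -8 or y > 2 or (2*y >= 3 and y <= -6)))
Before skip: (g <= 3 -> (((2*y <= 3*g + 10 -> y != -4) -> (y > 4 -> (y < 3 and (not (y < 0)) and (2*y < 12 or 2*y < 10)))) and ((not (2*y <= 3*g + 10 -> y != -4)) -> ((y > 4 -> (3*g > -3 and (not (3*g > 0)) and (6*g > -12 or 6*g > -10))) and ((not (y > 4)) -> (3*g + y > -8 or 3*y > 3*g + 2 or (3*g >= 3 and y >= 3*g + 6))))))) and ((not (g <= 3)) -> (3*y > -8 or y > 2 or (2*y >= 3 and y <= -6)))
Answer: WP = (g <= 3 -> (((2*y <= 3*g + 10 -> y != -4) -> (y > 4 -> (y < 3 and (not (y < 0)) and (2*y < 12 or 2*y < 10)))) and ((not (2*y <= 3*g + 10 -> y != -4)) -> ((y > 4 -> (3*g > -3 and (not (3*g > 0)) and (6*g > -12 or 6*g > -10))) and ((not (y > 4)) -> (3*g + y > -8 or 3*y > 3*g + 2 or (3*g >= 3 and y >= 3*g + 6))))))) and ((not (g <= 3)) -> (3*y > -8 or y > 2 or (2*y >= 3 and y <= -6)))


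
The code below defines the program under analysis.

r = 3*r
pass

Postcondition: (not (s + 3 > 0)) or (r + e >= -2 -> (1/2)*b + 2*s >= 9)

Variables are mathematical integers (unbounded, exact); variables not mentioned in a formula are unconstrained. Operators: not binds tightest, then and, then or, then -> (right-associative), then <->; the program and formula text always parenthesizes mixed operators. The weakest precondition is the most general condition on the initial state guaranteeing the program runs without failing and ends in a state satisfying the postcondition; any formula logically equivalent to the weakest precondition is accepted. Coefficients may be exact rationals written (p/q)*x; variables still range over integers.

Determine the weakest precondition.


Working backward. After the program, the postcondition (not (s + 3 > 0)) or (r + e >= -2 -> (1/2)*b + 2*s >= 9) must hold; in canonical form it is (not (s > -3)) or (e + r >= -2 -> (1/2)*b + 2*s >= 9).
Before skip: (not (s > -3)) or (e + r >= -2 -> (1/2)*b + 2*s >= 9)
Before r := 3*r: (not (s > -3)) or (e + 3*r >= -2 -> (1/2)*b + 2*s >= 9)
Answer: WP = (not (s > -3)) or (e + 3*r >= -2 -> (1/2)*b + 2*s >= 9)


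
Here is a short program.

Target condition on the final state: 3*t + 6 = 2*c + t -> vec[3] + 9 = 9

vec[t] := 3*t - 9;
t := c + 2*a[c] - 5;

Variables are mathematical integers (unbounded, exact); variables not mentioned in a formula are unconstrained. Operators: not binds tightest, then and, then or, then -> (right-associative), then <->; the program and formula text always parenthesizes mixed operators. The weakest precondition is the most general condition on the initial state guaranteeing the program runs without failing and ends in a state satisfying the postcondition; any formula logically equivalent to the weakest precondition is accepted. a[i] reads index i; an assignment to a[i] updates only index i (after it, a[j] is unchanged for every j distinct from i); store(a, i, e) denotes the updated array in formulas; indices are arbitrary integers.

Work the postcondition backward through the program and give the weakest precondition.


Working backward. After the program, the postcondition 3*t + 6 = 2*c + t -> vec[3] + 9 = 9 must hold; in canonical form it is 2*t = 2*c - 6 -> vec[3] = 0.
Before t := c + 2*a[c] - 5: 4*a[c] = 4 -> vec[3] = 0
Before vec[t] := 3*t - 9: 4*a[c] = 4 -> store(vec, t, 3*t - 9)[3] = 0
Answer: WP = 4*a[c] = 4 -> store(vec, t, 3*t - 9)[3] = 0


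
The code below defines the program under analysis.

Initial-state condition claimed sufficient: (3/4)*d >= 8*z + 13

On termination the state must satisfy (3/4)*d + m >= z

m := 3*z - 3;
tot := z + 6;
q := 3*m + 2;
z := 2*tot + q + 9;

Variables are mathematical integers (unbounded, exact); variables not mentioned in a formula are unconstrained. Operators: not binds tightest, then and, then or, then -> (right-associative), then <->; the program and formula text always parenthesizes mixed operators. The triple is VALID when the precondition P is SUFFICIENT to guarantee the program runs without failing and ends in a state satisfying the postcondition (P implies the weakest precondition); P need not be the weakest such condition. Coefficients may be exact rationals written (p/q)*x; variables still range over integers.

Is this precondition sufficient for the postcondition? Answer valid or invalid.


Working backward. After the program, (3/4)*d + m >= z must hold.
Before z := 2*tot + q + 9: (3/4)*d + m >= q + 2*tot + 9
Before q := 3*m + 2: (3/4)*d >= 2*m + 2*tot + 11
Before tot := z + 6: (3/4)*d >= 2*m + 2*z + 23
Before m := 3*z - 3: (3/4)*d >= 8*z + 17
The weakest precondition is (3/4)*d >= 8*z + 17.
Check whether (3/4)*d >= 8*z + 13 implies it.
Countermodel: at the initial state d = 28, z = 1, the precondition holds but the weakest precondition fails.
Answer: invalid


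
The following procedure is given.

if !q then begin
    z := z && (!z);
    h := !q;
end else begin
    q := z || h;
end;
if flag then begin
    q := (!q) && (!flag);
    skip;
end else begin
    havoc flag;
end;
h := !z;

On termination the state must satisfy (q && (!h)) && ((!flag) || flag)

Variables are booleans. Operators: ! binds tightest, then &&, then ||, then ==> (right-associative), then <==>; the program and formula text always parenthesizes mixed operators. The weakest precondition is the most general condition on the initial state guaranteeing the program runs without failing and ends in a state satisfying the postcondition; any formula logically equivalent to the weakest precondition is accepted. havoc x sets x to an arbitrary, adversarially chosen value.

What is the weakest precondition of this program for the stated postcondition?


Working backward. After the program, the postcondition (q && (!h)) && ((!flag) || flag) must hold; in canonical form it is q && (!h).
Before h := !z: q && z
Then branch requires (!q) && (!flag) && z; else branch requires q && z.
Before the if: (flag ==> ((!q) && (!flag) && z)) && ((!flag) ==> (q && z))
Then branch requires false; else branch requires (flag ==> ((!(z || h)) && (!flag) && z)) && ((!flag) ==> ((z || h) && z)).
Before the if: q && (q ==> ((flag ==> ((!(z || h)) && (!flag) && z)) && ((!flag) ==> ((z || h) && z))))
Answer: WP = q && (q ==> ((flag ==> ((!(z || h)) && (!flag) && z)) && ((!flag) ==> ((z || h) && z))))
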